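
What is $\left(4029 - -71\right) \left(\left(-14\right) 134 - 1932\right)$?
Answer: $-15612800$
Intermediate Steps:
$\left(4029 - -71\right) \left(\left(-14\right) 134 - 1932\right) = \left(4029 + \left(-2054 + 2125\right)\right) \left(-1876 - 1932\right) = \left(4029 + 71\right) \left(-3808\right) = 4100 \left(-3808\right) = -15612800$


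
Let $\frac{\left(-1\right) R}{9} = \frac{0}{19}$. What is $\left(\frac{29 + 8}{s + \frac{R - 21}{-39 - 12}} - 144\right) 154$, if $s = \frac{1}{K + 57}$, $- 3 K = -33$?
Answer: $- \frac{255640}{29} \approx -8815.2$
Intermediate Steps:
$K = 11$ ($K = \left(- \frac{1}{3}\right) \left(-33\right) = 11$)
$s = \frac{1}{68}$ ($s = \frac{1}{11 + 57} = \frac{1}{68} \approx 0.014706$)
$R = 0$ ($R = - 9 \cdot \frac{0}{19} = - 9 \cdot 0 \cdot \frac{1}{19} = \left(-9\right) 0 = 0$)
$\left(\frac{29 + 8}{s + \frac{R - 21}{-39 - 12}} - 144\right) 154 = \left(\frac{29 + 8}{\frac{1}{68} + \frac{0 - 21}{-39 - 12}} - 144\right) 154 = \left(\frac{37}{\frac{1}{68} - \frac{21}{-51}} - 144\right) 154 = \left(\frac{37}{\frac{1}{68} - - \frac{7}{17}} - 144\right) 154 = \left(\frac{37}{\frac{1}{68} + \frac{7}{17}} - 144\right) 154 = \left(\frac{37}{\frac{29}{68}} - 144\right) 154 = \left(37 \cdot \frac{68}{29} - 144\right) 154 = \left(\frac{2516}{29} - 144\right) 154 = \left(- \frac{1660}{29}\right) 154 = - \frac{255640}{29}$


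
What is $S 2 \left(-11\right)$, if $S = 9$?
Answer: $-198$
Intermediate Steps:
$S 2 \left(-11\right) = 9 \cdot 2 \left(-11\right) = 18 \left(-11\right) = -198$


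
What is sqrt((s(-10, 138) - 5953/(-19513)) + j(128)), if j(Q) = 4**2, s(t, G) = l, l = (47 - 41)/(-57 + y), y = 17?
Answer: sqrt(615116201765)/195130 ≈ 4.0193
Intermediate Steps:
l = -3/20 (l = (47 - 41)/(-57 + 17) = 6/(-40) = 6*(-1/40) = -3/20 ≈ -0.15000)
s(t, G) = -3/20
j(Q) = 16
sqrt((s(-10, 138) - 5953/(-19513)) + j(128)) = sqrt((-3/20 - 5953/(-19513)) + 16) = sqrt((-3/20 - 5953*(-1)/19513) + 16) = sqrt((-3/20 - 1*(-5953/19513)) + 16) = sqrt((-3/20 + 5953/19513) + 16) = sqrt(60521/390260 + 16) = sqrt(6304681/390260) = sqrt(615116201765)/195130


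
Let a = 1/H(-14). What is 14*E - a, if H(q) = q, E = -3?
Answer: -587/14 ≈ -41.929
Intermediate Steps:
a = -1/14 (a = 1/(-14) = -1/14 ≈ -0.071429)
14*E - a = 14*(-3) - 1*(-1/14) = -42 + 1/14 = -587/14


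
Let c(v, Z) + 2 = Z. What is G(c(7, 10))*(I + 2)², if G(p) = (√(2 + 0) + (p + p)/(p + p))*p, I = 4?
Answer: 288 + 288*√2 ≈ 695.29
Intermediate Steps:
c(v, Z) = -2 + Z
G(p) = p*(1 + √2) (G(p) = (√2 + (2*p)/((2*p)))*p = (√2 + (2*p)*(1/(2*p)))*p = (√2 + 1)*p = (1 + √2)*p = p*(1 + √2))
G(c(7, 10))*(I + 2)² = ((-2 + 10)*(1 + √2))*(4 + 2)² = (8*(1 + √2))*6² = (8 + 8*√2)*36 = 288 + 288*√2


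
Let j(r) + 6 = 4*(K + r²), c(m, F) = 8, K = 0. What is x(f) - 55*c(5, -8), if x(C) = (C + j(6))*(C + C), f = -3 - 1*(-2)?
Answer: -714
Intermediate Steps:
j(r) = -6 + 4*r² (j(r) = -6 + 4*(0 + r²) = -6 + 4*r²)
f = -1 (f = -3 + 2 = -1)
x(C) = 2*C*(138 + C) (x(C) = (C + (-6 + 4*6²))*(C + C) = (C + (-6 + 4*36))*(2*C) = (C + (-6 + 144))*(2*C) = (C + 138)*(2*C) = (138 + C)*(2*C) = 2*C*(138 + C))
x(f) - 55*c(5, -8) = 2*(-1)*(138 - 1) - 55*8 = 2*(-1)*137 - 440 = -274 - 440 = -714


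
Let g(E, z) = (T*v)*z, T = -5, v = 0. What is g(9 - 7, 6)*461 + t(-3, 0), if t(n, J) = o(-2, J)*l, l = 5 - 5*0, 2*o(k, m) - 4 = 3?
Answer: 35/2 ≈ 17.500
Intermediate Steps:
o(k, m) = 7/2 (o(k, m) = 2 + (½)*3 = 2 + 3/2 = 7/2)
l = 5 (l = 5 + 0 = 5)
t(n, J) = 35/2 (t(n, J) = (7/2)*5 = 35/2)
g(E, z) = 0 (g(E, z) = (-5*0)*z = 0*z = 0)
g(9 - 7, 6)*461 + t(-3, 0) = 0*461 + 35/2 = 0 + 35/2 = 35/2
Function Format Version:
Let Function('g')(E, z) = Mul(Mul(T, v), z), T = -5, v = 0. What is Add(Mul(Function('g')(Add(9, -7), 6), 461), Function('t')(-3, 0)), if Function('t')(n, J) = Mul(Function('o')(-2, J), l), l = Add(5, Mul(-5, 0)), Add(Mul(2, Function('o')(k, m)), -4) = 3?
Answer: Rational(35, 2) ≈ 17.500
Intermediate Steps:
Function('o')(k, m) = Rational(7, 2) (Function('o')(k, m) = Add(2, Mul(Rational(1, 2), 3)) = Add(2, Rational(3, 2)) = Rational(7, 2))
l = 5 (l = Add(5, 0) = 5)
Function('t')(n, J) = Rational(35, 2) (Function('t')(n, J) = Mul(Rational(7, 2), 5) = Rational(35, 2))
Function('g')(E, z) = 0 (Function('g')(E, z) = Mul(Mul(-5, 0), z) = Mul(0, z) = 0)
Add(Mul(Function('g')(Add(9, -7), 6), 461), Function('t')(-3, 0)) = Add(Mul(0, 461), Rational(35, 2)) = Add(0, Rational(35, 2)) = Rational(35, 2)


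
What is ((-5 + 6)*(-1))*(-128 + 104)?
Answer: 24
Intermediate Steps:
((-5 + 6)*(-1))*(-128 + 104) = (1*(-1))*(-24) = -1*(-24) = 24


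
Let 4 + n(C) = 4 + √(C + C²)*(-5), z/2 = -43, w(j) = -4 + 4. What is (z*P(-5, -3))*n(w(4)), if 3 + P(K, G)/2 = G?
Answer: 0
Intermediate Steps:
P(K, G) = -6 + 2*G
w(j) = 0
z = -86 (z = 2*(-43) = -86)
n(C) = -5*√(C + C²) (n(C) = -4 + (4 + √(C + C²)*(-5)) = -4 + (4 - 5*√(C + C²)) = -5*√(C + C²))
(z*P(-5, -3))*n(w(4)) = (-86*(-6 + 2*(-3)))*(-5*√(0*(1 + 0))) = (-86*(-6 - 6))*(-5*√(0*1)) = (-86*(-12))*(-5*√0) = 1032*(-5*0) = 1032*0 = 0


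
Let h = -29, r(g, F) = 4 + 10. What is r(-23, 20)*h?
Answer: -406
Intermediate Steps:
r(g, F) = 14
r(-23, 20)*h = 14*(-29) = -406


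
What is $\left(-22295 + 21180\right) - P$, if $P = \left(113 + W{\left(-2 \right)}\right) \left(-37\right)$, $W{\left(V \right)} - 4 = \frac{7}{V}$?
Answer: $\frac{6169}{2} \approx 3084.5$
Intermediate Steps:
$W{\left(V \right)} = 4 + \frac{7}{V}$
$P = - \frac{8399}{2}$ ($P = \left(113 + \left(4 + \frac{7}{-2}\right)\right) \left(-37\right) = \left(113 + \left(4 + 7 \left(- \frac{1}{2}\right)\right)\right) \left(-37\right) = \left(113 + \left(4 - \frac{7}{2}\right)\right) \left(-37\right) = \left(113 + \frac{1}{2}\right) \left(-37\right) = \frac{227}{2} \left(-37\right) = - \frac{8399}{2} \approx -4199.5$)
$\left(-22295 + 21180\right) - P = \left(-22295 + 21180\right) - - \frac{8399}{2} = -1115 + \frac{8399}{2} = \frac{6169}{2}$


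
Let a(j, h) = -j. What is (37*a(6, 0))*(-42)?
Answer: 9324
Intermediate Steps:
(37*a(6, 0))*(-42) = (37*(-1*6))*(-42) = (37*(-6))*(-42) = -222*(-42) = 9324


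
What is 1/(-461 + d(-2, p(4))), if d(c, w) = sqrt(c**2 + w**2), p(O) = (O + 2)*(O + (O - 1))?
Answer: -461/210753 - 2*sqrt(442)/210753 ≈ -0.0023869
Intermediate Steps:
p(O) = (-1 + 2*O)*(2 + O) (p(O) = (2 + O)*(O + (-1 + O)) = (2 + O)*(-1 + 2*O) = (-1 + 2*O)*(2 + O))
1/(-461 + d(-2, p(4))) = 1/(-461 + sqrt((-2)**2 + (-2 + 2*4**2 + 3*4)**2)) = 1/(-461 + sqrt(4 + (-2 + 2*16 + 12)**2)) = 1/(-461 + sqrt(4 + (-2 + 32 + 12)**2)) = 1/(-461 + sqrt(4 + 42**2)) = 1/(-461 + sqrt(4 + 1764)) = 1/(-461 + sqrt(1768)) = 1/(-461 + 2*sqrt(442))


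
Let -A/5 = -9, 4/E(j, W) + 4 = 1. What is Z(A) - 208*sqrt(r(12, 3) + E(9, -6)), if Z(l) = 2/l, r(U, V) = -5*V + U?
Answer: 2/45 - 208*I*sqrt(39)/3 ≈ 0.044444 - 432.99*I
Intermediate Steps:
E(j, W) = -4/3 (E(j, W) = 4/(-4 + 1) = 4/(-3) = 4*(-1/3) = -4/3)
r(U, V) = U - 5*V
A = 45 (A = -5*(-9) = 45)
Z(A) - 208*sqrt(r(12, 3) + E(9, -6)) = 2/45 - 208*sqrt((12 - 5*3) - 4/3) = 2*(1/45) - 208*sqrt((12 - 15) - 4/3) = 2/45 - 208*sqrt(-3 - 4/3) = 2/45 - 208*I*sqrt(39)/3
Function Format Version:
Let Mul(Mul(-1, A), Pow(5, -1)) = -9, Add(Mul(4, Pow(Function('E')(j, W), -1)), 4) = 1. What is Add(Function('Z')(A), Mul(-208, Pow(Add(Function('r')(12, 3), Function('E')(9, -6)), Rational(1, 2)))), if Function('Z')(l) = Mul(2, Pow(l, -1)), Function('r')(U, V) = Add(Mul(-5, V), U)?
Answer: Add(Rational(2, 45), Mul(Rational(-208, 3), I, Pow(39, Rational(1, 2)))) ≈ Add(0.044444, Mul(-432.99, I))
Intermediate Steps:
Function('E')(j, W) = Rational(-4, 3) (Function('E')(j, W) = Mul(4, Pow(Add(-4, 1), -1)) = Mul(4, Pow(-3, -1)) = Mul(4, Rational(-1, 3)) = Rational(-4, 3))
Function('r')(U, V) = Add(U, Mul(-5, V))
A = 45 (A = Mul(-5, -9) = 45)
Add(Function('Z')(A), Mul(-208, Pow(Add(Function('r')(12, 3), Function('E')(9, -6)), Rational(1, 2)))) = Add(Mul(2, Pow(45, -1)), Mul(-208, Pow(Add(Add(12, Mul(-5, 3)), Rational(-4, 3)), Rational(1, 2)))) = Add(Mul(2, Rational(1, 45)), Mul(-208, Pow(Add(Add(12, -15), Rational(-4, 3)), Rational(1, 2)))) = Add(Rational(2, 45), Mul(-208, Pow(Add(-3, Rational(-4, 3)), Rational(1, 2)))) = Add(Rational(2, 45), Mul(-208, Pow(Rational(-13, 3), Rational(1, 2)))) = Add(Rational(2, 45), Mul(-208, Mul(Rational(1, 3), I, Pow(39, Rational(1, 2))))) = Add(Rational(2, 45), Mul(Rational(-208, 3), I, Pow(39, Rational(1, 2))))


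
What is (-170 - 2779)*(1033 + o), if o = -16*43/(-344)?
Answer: -3052215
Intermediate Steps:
o = 2 (o = -688*(-1/344) = 2)
(-170 - 2779)*(1033 + o) = (-170 - 2779)*(1033 + 2) = -2949*1035 = -3052215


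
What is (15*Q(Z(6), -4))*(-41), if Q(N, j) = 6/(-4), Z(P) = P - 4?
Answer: 1845/2 ≈ 922.50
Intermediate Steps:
Z(P) = -4 + P
Q(N, j) = -3/2 (Q(N, j) = 6*(-¼) = -3/2)
(15*Q(Z(6), -4))*(-41) = (15*(-3/2))*(-41) = -45/2*(-41) = 1845/2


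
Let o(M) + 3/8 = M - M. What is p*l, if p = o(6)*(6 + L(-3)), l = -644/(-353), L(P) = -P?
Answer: -4347/706 ≈ -6.1572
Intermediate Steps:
o(M) = -3/8 (o(M) = -3/8 + (M - M) = -3/8 + 0 = -3/8)
l = 644/353 (l = -644*(-1/353) = 644/353 ≈ 1.8244)
p = -27/8 (p = -3*(6 - 1*(-3))/8 = -3*(6 + 3)/8 = -3/8*9 = -27/8 ≈ -3.3750)
p*l = -27/8*644/353 = -4347/706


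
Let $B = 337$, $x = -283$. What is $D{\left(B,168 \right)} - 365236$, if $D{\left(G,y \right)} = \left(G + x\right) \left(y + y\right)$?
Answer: $-347092$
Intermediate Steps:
$D{\left(G,y \right)} = 2 y \left(-283 + G\right)$ ($D{\left(G,y \right)} = \left(G - 283\right) \left(y + y\right) = \left(-283 + G\right) 2 y = 2 y \left(-283 + G\right)$)
$D{\left(B,168 \right)} - 365236 = 2 \cdot 168 \left(-283 + 337\right) - 365236 = 2 \cdot 168 \cdot 54 - 365236 = 18144 - 365236 = -347092$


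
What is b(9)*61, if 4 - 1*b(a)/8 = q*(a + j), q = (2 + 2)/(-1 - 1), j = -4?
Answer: 6832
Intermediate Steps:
q = -2 (q = 4/(-2) = 4*(-½) = -2)
b(a) = -32 + 16*a (b(a) = 32 - (-16)*(a - 4) = 32 - (-16)*(-4 + a) = 32 - 8*(8 - 2*a) = 32 + (-64 + 16*a) = -32 + 16*a)
b(9)*61 = (-32 + 16*9)*61 = (-32 + 144)*61 = 112*61 = 6832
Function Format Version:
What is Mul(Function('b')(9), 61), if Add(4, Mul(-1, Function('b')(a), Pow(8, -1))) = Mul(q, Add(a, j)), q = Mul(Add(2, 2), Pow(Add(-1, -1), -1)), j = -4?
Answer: 6832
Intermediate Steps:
q = -2 (q = Mul(4, Pow(-2, -1)) = Mul(4, Rational(-1, 2)) = -2)
Function('b')(a) = Add(-32, Mul(16, a)) (Function('b')(a) = Add(32, Mul(-8, Mul(-2, Add(a, -4)))) = Add(32, Mul(-8, Mul(-2, Add(-4, a)))) = Add(32, Mul(-8, Add(8, Mul(-2, a)))) = Add(32, Add(-64, Mul(16, a))) = Add(-32, Mul(16, a)))
Mul(Function('b')(9), 61) = Mul(Add(-32, Mul(16, 9)), 61) = Mul(Add(-32, 144), 61) = Mul(112, 61) = 6832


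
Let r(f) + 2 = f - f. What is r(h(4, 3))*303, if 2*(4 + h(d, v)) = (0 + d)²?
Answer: -606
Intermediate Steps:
h(d, v) = -4 + d²/2 (h(d, v) = -4 + (0 + d)²/2 = -4 + d²/2)
r(f) = -2 (r(f) = -2 + (f - f) = -2 + 0 = -2)
r(h(4, 3))*303 = -2*303 = -606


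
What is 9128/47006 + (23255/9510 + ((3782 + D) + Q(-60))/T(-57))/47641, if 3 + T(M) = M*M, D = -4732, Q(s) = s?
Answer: 74595598491377/384052584850462 ≈ 0.19423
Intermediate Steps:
T(M) = -3 + M² (T(M) = -3 + M*M = -3 + M²)
9128/47006 + (23255/9510 + ((3782 + D) + Q(-60))/T(-57))/47641 = 9128/47006 + (23255/9510 + ((3782 - 4732) - 60)/(-3 + (-57)²))/47641 = 9128*(1/47006) + (23255*(1/9510) + (-950 - 60)/(-3 + 3249))*(1/47641) = 4564/23503 + (4651/1902 - 1010/3246)*(1/47641) = 4564/23503 + (4651/1902 - 1010*1/3246)*(1/47641) = 4564/23503 + (4651/1902 - 505/1623)*(1/47641) = 4564/23503 + (732007/342994)*(1/47641) = 4564/23503 + 732007/16340577154 = 74595598491377/384052584850462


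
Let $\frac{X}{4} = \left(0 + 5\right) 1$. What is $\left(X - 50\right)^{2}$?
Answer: $900$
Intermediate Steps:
$X = 20$ ($X = 4 \left(0 + 5\right) 1 = 4 \cdot 5 \cdot 1 = 4 \cdot 5 = 20$)
$\left(X - 50\right)^{2} = \left(20 - 50\right)^{2} = \left(-30\right)^{2} = 900$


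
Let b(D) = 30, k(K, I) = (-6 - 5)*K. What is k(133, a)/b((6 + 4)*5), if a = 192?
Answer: -1463/30 ≈ -48.767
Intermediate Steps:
k(K, I) = -11*K
k(133, a)/b((6 + 4)*5) = -11*133/30 = -1463*1/30 = -1463/30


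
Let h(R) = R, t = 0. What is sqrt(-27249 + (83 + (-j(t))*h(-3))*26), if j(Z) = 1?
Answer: I*sqrt(25013) ≈ 158.16*I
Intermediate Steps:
sqrt(-27249 + (83 + (-j(t))*h(-3))*26) = sqrt(-27249 + (83 - 1*1*(-3))*26) = sqrt(-27249 + (83 - 1*(-3))*26) = sqrt(-27249 + (83 + 3)*26) = sqrt(-27249 + 86*26) = sqrt(-27249 + 2236) = sqrt(-25013) = I*sqrt(25013)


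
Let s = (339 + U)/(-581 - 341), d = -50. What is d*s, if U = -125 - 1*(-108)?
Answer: 8050/461 ≈ 17.462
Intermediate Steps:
U = -17 (U = -125 + 108 = -17)
s = -161/461 (s = (339 - 17)/(-581 - 341) = 322/(-922) = 322*(-1/922) = -161/461 ≈ -0.34924)
d*s = -50*(-161/461) = 8050/461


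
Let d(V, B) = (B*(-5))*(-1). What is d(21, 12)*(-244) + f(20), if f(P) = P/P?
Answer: -14639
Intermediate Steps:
d(V, B) = 5*B (d(V, B) = -5*B*(-1) = 5*B)
f(P) = 1
d(21, 12)*(-244) + f(20) = (5*12)*(-244) + 1 = 60*(-244) + 1 = -14640 + 1 = -14639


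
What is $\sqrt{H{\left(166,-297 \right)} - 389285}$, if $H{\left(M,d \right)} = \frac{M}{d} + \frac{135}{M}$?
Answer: $\frac{i \sqrt{105136605556818}}{16434} \approx 623.93 i$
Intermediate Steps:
$H{\left(M,d \right)} = \frac{135}{M} + \frac{M}{d}$
$\sqrt{H{\left(166,-297 \right)} - 389285} = \sqrt{\left(\frac{135}{166} + \frac{166}{-297}\right) - 389285} = \sqrt{\left(135 \cdot \frac{1}{166} + 166 \left(- \frac{1}{297}\right)\right) - 389285} = \sqrt{\left(\frac{135}{166} - \frac{166}{297}\right) - 389285} = \sqrt{\frac{12539}{49302} - 389285} = \sqrt{- \frac{19192516531}{49302}} = \frac{i \sqrt{105136605556818}}{16434}$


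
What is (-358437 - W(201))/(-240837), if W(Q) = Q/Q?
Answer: 358438/240837 ≈ 1.4883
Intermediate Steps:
W(Q) = 1
(-358437 - W(201))/(-240837) = (-358437 - 1*1)/(-240837) = (-358437 - 1)*(-1/240837) = -358438*(-1/240837) = 358438/240837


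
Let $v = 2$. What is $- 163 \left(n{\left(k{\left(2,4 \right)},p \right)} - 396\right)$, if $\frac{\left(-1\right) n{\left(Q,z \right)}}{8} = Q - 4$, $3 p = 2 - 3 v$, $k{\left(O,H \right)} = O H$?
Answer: $69764$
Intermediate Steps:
$k{\left(O,H \right)} = H O$
$p = - \frac{4}{3}$ ($p = \frac{2 - 6}{3} = \frac{1}{3} \left(-4\right) = - \frac{4}{3} \approx -1.3333$)
$n{\left(Q,z \right)} = 32 - 8 Q$ ($n{\left(Q,z \right)} = - 8 \left(Q - 4\right) = - 8 \left(-4 + Q\right) = 32 - 8 Q$)
$- 163 \left(n{\left(k{\left(2,4 \right)},p \right)} - 396\right) = - 163 \left(\left(32 - 8 \cdot 4 \cdot 2\right) - 396\right) = - 163 \left(\left(32 - 64\right) - 396\right) = - 163 \left(-32 - 396\right) = \left(-163\right) \left(-428\right) = 69764$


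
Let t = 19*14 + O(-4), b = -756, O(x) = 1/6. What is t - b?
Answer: 6133/6 ≈ 1022.2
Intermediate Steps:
O(x) = 1/6
t = 1597/6 (t = 19*14 + 1/6 = 266 + 1/6 = 1597/6 ≈ 266.17)
t - b = 1597/6 - 1*(-756) = 1597/6 + 756 = 6133/6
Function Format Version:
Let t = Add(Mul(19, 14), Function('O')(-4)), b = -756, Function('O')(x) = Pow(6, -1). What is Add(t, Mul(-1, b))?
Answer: Rational(6133, 6) ≈ 1022.2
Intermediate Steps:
Function('O')(x) = Rational(1, 6)
t = Rational(1597, 6) (t = Add(Mul(19, 14), Rational(1, 6)) = Add(266, Rational(1, 6)) = Rational(1597, 6) ≈ 266.17)
Add(t, Mul(-1, b)) = Add(Rational(1597, 6), Mul(-1, -756)) = Add(Rational(1597, 6), 756) = Rational(6133, 6)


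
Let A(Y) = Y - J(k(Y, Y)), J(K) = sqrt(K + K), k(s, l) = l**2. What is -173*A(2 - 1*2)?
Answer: 0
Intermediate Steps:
J(K) = sqrt(2)*sqrt(K) (J(K) = sqrt(2*K) = sqrt(2)*sqrt(K))
A(Y) = Y - sqrt(2)*sqrt(Y**2)
-173*A(2 - 1*2) = -173*((2 - 1*2) - sqrt(2)*sqrt((2 - 1*2)**2)) = -173*((2 - 2) - sqrt(2)*sqrt((2 - 2)**2)) = -173*(0 - sqrt(2)*sqrt(0**2)) = -173*(0 - sqrt(2)*sqrt(0)) = -173*(0 - 1*sqrt(2)*0) = -173*(0 + 0) = -173*0 = 0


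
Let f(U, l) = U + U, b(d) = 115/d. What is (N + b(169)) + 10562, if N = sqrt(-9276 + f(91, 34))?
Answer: 1785093/169 + I*sqrt(9094) ≈ 10563.0 + 95.362*I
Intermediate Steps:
f(U, l) = 2*U
N = I*sqrt(9094) (N = sqrt(-9276 + 2*91) = sqrt(-9276 + 182) = sqrt(-9094) = I*sqrt(9094) ≈ 95.362*I)
(N + b(169)) + 10562 = (I*sqrt(9094) + 115/169) + 10562 = (115/169 + I*sqrt(9094)) + 10562 = 1785093/169 + I*sqrt(9094)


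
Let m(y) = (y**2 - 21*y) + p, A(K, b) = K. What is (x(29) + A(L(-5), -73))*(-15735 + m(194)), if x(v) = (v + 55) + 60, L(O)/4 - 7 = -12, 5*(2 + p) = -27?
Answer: 11048152/5 ≈ 2.2096e+6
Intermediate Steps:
p = -37/5 (p = -2 + (1/5)*(-27) = -2 - 27/5 = -37/5 ≈ -7.4000)
L(O) = -20 (L(O) = 28 + 4*(-12) = 28 - 48 = -20)
m(y) = -37/5 + y**2 - 21*y (m(y) = (y**2 - 21*y) - 37/5 = -37/5 + y**2 - 21*y)
x(v) = 115 + v (x(v) = (55 + v) + 60 = 115 + v)
(x(29) + A(L(-5), -73))*(-15735 + m(194)) = ((115 + 29) - 20)*(-15735 + (-37/5 + 194**2 - 21*194)) = (144 - 20)*(-15735 + (-37/5 + 37636 - 4074)) = 124*(-15735 + 167773/5) = 124*(89098/5) = 11048152/5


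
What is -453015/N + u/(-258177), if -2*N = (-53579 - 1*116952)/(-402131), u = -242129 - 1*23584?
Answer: 31354987820327071/14675727329 ≈ 2.1365e+6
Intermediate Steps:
u = -265713 (u = -242129 - 23584 = -265713)
N = -170531/804262 (N = -(-53579 - 1*116952)/(2*(-402131)) = -(-53579 - 116952)*(-1)/(2*402131) = -(-170531)*(-1)/(2*402131) = -½*170531/402131 = -170531/804262 ≈ -0.21203)
-453015/N + u/(-258177) = -453015/(-170531/804262) - 265713/(-258177) = -453015*(-804262/170531) - 265713*(-1/258177) = 364342749930/170531 + 88571/86059 = 31354987820327071/14675727329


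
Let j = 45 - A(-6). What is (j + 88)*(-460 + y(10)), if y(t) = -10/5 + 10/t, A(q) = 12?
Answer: -55781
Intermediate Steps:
j = 33 (j = 45 - 1*12 = 45 - 12 = 33)
y(t) = -2 + 10/t (y(t) = -10*⅕ + 10/t = -2 + 10/t)
(j + 88)*(-460 + y(10)) = (33 + 88)*(-460 + (-2 + 10/10)) = 121*(-460 + (-2 + 10*(⅒))) = 121*(-460 + (-2 + 1)) = 121*(-460 - 1) = 121*(-461) = -55781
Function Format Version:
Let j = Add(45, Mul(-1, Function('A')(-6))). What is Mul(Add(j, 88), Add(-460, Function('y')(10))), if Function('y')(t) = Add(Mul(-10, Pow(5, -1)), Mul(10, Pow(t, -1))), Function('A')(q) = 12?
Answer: -55781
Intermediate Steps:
j = 33 (j = Add(45, Mul(-1, 12)) = Add(45, -12) = 33)
Function('y')(t) = Add(-2, Mul(10, Pow(t, -1))) (Function('y')(t) = Add(Mul(-10, Rational(1, 5)), Mul(10, Pow(t, -1))) = Add(-2, Mul(10, Pow(t, -1))))
Mul(Add(j, 88), Add(-460, Function('y')(10))) = Mul(Add(33, 88), Add(-460, Add(-2, Mul(10, Pow(10, -1))))) = Mul(121, Add(-460, Add(-2, Mul(10, Rational(1, 10))))) = Mul(121, Add(-460, Add(-2, 1))) = Mul(121, Add(-460, -1)) = Mul(121, -461) = -55781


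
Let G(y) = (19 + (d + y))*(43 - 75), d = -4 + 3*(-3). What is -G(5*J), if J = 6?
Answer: 1152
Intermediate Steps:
d = -13 (d = -4 - 9 = -13)
G(y) = -192 - 32*y (G(y) = (19 + (-13 + y))*(43 - 75) = (6 + y)*(-32) = -192 - 32*y)
-G(5*J) = -(-192 - 160*6) = -(-192 - 32*30) = -(-192 - 960) = -1*(-1152) = 1152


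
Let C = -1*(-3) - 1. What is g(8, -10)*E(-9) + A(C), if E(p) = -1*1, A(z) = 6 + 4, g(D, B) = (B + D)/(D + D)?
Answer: 81/8 ≈ 10.125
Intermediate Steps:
g(D, B) = (B + D)/(2*D) (g(D, B) = (B + D)/((2*D)) = (B + D)*(1/(2*D)) = (B + D)/(2*D))
C = 2 (C = 3 - 1 = 2)
A(z) = 10
E(p) = -1
g(8, -10)*E(-9) + A(C) = ((½)*(-10 + 8)/8)*(-1) + 10 = ((½)*(⅛)*(-2))*(-1) + 10 = -⅛*(-1) + 10 = ⅛ + 10 = 81/8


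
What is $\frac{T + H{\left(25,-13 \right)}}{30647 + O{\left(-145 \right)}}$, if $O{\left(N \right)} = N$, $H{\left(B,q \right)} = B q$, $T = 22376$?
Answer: $\frac{22051}{30502} \approx 0.72294$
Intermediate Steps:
$\frac{T + H{\left(25,-13 \right)}}{30647 + O{\left(-145 \right)}} = \frac{22376 + 25 \left(-13\right)}{30647 - 145} = \frac{22376 - 325}{30502} = 22051 \cdot \frac{1}{30502} = \frac{22051}{30502}$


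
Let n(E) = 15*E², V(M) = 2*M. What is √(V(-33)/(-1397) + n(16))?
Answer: √61936122/127 ≈ 61.968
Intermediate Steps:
√(V(-33)/(-1397) + n(16)) = √((2*(-33))/(-1397) + 15*16²) = √(-66*(-1/1397) + 15*256) = √(6/127 + 3840) = √(487686/127) = √61936122/127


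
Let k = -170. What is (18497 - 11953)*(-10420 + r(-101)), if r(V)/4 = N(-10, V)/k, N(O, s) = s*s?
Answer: -5929531488/85 ≈ -6.9759e+7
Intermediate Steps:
N(O, s) = s**2
r(V) = -2*V**2/85 (r(V) = 4*(V**2/(-170)) = 4*(V**2*(-1/170)) = 4*(-V**2/170) = -2*V**2/85)
(18497 - 11953)*(-10420 + r(-101)) = (18497 - 11953)*(-10420 - 2/85*(-101)**2) = 6544*(-10420 - 2/85*10201) = 6544*(-10420 - 20402/85) = 6544*(-906102/85) = -5929531488/85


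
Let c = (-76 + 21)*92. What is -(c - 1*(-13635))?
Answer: -8575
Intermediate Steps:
c = -5060 (c = -55*92 = -5060)
-(c - 1*(-13635)) = -(-5060 - 1*(-13635)) = -(-5060 + 13635) = -1*8575 = -8575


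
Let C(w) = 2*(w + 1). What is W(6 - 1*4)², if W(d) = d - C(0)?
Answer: 0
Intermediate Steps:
C(w) = 2 + 2*w (C(w) = 2*(1 + w) = 2 + 2*w)
W(d) = -2 + d (W(d) = d - (2 + 2*0) = d - (2 + 0) = d - 1*2 = d - 2 = -2 + d)
W(6 - 1*4)² = (-2 + (6 - 1*4))² = (-2 + (6 - 4))² = (-2 + 2)² = 0² = 0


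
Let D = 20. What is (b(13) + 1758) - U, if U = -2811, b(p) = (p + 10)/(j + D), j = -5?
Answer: 68558/15 ≈ 4570.5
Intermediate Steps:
b(p) = ⅔ + p/15 (b(p) = (p + 10)/(-5 + 20) = (10 + p)/15 = (10 + p)*(1/15) = ⅔ + p/15)
(b(13) + 1758) - U = ((⅔ + (1/15)*13) + 1758) - 1*(-2811) = ((⅔ + 13/15) + 1758) + 2811 = (23/15 + 1758) + 2811 = 26393/15 + 2811 = 68558/15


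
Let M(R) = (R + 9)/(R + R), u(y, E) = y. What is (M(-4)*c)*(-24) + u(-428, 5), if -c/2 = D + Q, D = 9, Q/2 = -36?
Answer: 1462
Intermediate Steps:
Q = -72 (Q = 2*(-36) = -72)
c = 126 (c = -2*(9 - 72) = -2*(-63) = 126)
M(R) = (9 + R)/(2*R) (M(R) = (9 + R)/((2*R)) = (9 + R)*(1/(2*R)) = (9 + R)/(2*R))
(M(-4)*c)*(-24) + u(-428, 5) = (((½)*(9 - 4)/(-4))*126)*(-24) - 428 = (((½)*(-¼)*5)*126)*(-24) - 428 = -5/8*126*(-24) - 428 = -315/4*(-24) - 428 = 1890 - 428 = 1462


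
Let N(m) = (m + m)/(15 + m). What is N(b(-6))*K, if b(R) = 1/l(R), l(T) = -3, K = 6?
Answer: -3/11 ≈ -0.27273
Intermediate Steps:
b(R) = -⅓ (b(R) = 1/(-3) = -⅓)
N(m) = 2*m/(15 + m) (N(m) = (2*m)/(15 + m) = 2*m/(15 + m))
N(b(-6))*K = (2*(-⅓)/(15 - ⅓))*6 = (2*(-⅓)/(44/3))*6 = (2*(-⅓)*(3/44))*6 = -1/22*6 = -3/11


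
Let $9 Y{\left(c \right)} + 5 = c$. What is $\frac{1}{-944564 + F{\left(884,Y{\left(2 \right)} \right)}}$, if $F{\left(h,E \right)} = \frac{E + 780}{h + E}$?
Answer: $- \frac{2651}{2504036825} \approx -1.0587 \cdot 10^{-6}$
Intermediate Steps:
$Y{\left(c \right)} = - \frac{5}{9} + \frac{c}{9}$
$F{\left(h,E \right)} = \frac{780 + E}{E + h}$
$\frac{1}{-944564 + F{\left(884,Y{\left(2 \right)} \right)}} = \frac{1}{-944564 + \frac{780 + \left(- \frac{5}{9} + \frac{1}{9} \cdot 2\right)}{\left(- \frac{5}{9} + \frac{1}{9} \cdot 2\right) + 884}} = \frac{1}{-944564 + \frac{780 + \left(- \frac{5}{9} + \frac{2}{9}\right)}{\left(- \frac{5}{9} + \frac{2}{9}\right) + 884}} = \frac{1}{-944564 + \frac{780 - \frac{1}{3}}{- \frac{1}{3} + 884}} = \frac{1}{-944564 + \frac{1}{\frac{2651}{3}} \cdot \frac{2339}{3}} = \frac{1}{-944564 + \frac{3}{2651} \cdot \frac{2339}{3}} = \frac{1}{-944564 + \frac{2339}{2651}} = \frac{1}{- \frac{2504036825}{2651}} = - \frac{2651}{2504036825}$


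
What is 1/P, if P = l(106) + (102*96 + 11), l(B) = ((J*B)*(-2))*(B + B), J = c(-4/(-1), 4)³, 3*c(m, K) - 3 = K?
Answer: -27/15151111 ≈ -1.7820e-6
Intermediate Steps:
c(m, K) = 1 + K/3
J = 343/27 (J = (1 + (⅓)*4)³ = (1 + 4/3)³ = (7/3)³ = 343/27 ≈ 12.704)
l(B) = -1372*B²/27 (l(B) = ((343*B/27)*(-2))*(B + B) = (-686*B/27)*(2*B) = -1372*B²/27)
P = -15151111/27 (P = -1372/27*106² + (102*96 + 11) = -1372/27*11236 + (9792 + 11) = -15415792/27 + 9803 = -15151111/27 ≈ -5.6115e+5)
1/P = 1/(-15151111/27) = -27/15151111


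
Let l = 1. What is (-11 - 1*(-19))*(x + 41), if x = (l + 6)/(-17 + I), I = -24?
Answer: 13392/41 ≈ 326.63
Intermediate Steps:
x = -7/41 (x = (1 + 6)/(-17 - 24) = 7/(-41) = 7*(-1/41) = -7/41 ≈ -0.17073)
(-11 - 1*(-19))*(x + 41) = (-11 - 1*(-19))*(-7/41 + 41) = (-11 + 19)*(1674/41) = 8*(1674/41) = 13392/41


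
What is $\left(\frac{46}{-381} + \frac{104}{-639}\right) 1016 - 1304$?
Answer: $- \frac{1017304}{639} \approx -1592.0$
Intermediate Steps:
$\left(\frac{46}{-381} + \frac{104}{-639}\right) 1016 - 1304 = \left(46 \left(- \frac{1}{381}\right) + 104 \left(- \frac{1}{639}\right)\right) 1016 - 1304 = \left(- \frac{46}{381} - \frac{104}{639}\right) 1016 - 1304 = \left(- \frac{23006}{81153}\right) 1016 - 1304 = - \frac{184048}{639} - 1304 = - \frac{1017304}{639}$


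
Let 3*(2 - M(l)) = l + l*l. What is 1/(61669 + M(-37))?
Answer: 1/61227 ≈ 1.6333e-5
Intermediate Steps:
M(l) = 2 - l/3 - l**2/3 (M(l) = 2 - (l + l*l)/3 = 2 - (l + l**2)/3 = 2 + (-l/3 - l**2/3) = 2 - l/3 - l**2/3)
1/(61669 + M(-37)) = 1/(61669 + (2 - 1/3*(-37) - 1/3*(-37)**2)) = 1/(61669 + (2 + 37/3 - 1/3*1369)) = 1/(61669 + (2 + 37/3 - 1369/3)) = 1/(61669 - 442) = 1/61227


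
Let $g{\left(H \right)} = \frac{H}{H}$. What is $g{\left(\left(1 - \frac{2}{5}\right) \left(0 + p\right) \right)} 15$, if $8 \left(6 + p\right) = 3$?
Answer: $15$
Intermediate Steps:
$p = - \frac{45}{8}$ ($p = -6 + \frac{1}{8} \cdot 3 = -6 + \frac{3}{8} = - \frac{45}{8} \approx -5.625$)
$g{\left(H \right)} = 1$
$g{\left(\left(1 - \frac{2}{5}\right) \left(0 + p\right) \right)} 15 = 1 \cdot 15 = 15$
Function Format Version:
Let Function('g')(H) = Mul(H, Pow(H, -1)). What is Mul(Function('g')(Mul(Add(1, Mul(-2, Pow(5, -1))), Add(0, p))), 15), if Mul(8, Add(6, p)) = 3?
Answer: 15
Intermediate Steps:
p = Rational(-45, 8) (p = Add(-6, Mul(Rational(1, 8), 3)) = Add(-6, Rational(3, 8)) = Rational(-45, 8) ≈ -5.6250)
Function('g')(H) = 1
Mul(Function('g')(Mul(Add(1, Mul(-2, Pow(5, -1))), Add(0, p))), 15) = Mul(1, 15) = 15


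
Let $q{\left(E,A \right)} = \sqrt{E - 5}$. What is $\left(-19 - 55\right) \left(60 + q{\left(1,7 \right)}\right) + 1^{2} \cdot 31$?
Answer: $-4409 - 148 i \approx -4409.0 - 148.0 i$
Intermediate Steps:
$q{\left(E,A \right)} = \sqrt{-5 + E}$
$\left(-19 - 55\right) \left(60 + q{\left(1,7 \right)}\right) + 1^{2} \cdot 31 = \left(-19 - 55\right) \left(60 + \sqrt{-5 + 1}\right) + 1^{2} \cdot 31 = - 74 \left(60 + \sqrt{-4}\right) + 1 \cdot 31 = - 74 \left(60 + 2 i\right) + 31 = \left(-4440 - 148 i\right) + 31 = -4409 - 148 i$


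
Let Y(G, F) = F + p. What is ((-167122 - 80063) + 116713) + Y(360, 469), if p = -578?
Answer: -130581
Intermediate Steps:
Y(G, F) = -578 + F (Y(G, F) = F - 578 = -578 + F)
((-167122 - 80063) + 116713) + Y(360, 469) = ((-167122 - 80063) + 116713) + (-578 + 469) = (-247185 + 116713) - 109 = -130472 - 109 = -130581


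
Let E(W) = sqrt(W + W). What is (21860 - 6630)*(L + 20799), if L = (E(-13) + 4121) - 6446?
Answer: 281359020 + 15230*I*sqrt(26) ≈ 2.8136e+8 + 77658.0*I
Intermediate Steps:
E(W) = sqrt(2)*sqrt(W) (E(W) = sqrt(2*W) = sqrt(2)*sqrt(W))
L = -2325 + I*sqrt(26) (L = (sqrt(2)*sqrt(-13) + 4121) - 6446 = (sqrt(2)*(I*sqrt(13)) + 4121) - 6446 = (I*sqrt(26) + 4121) - 6446 = (4121 + I*sqrt(26)) - 6446 = -2325 + I*sqrt(26) ≈ -2325.0 + 5.099*I)
(21860 - 6630)*(L + 20799) = (21860 - 6630)*((-2325 + I*sqrt(26)) + 20799) = 15230*(18474 + I*sqrt(26)) = 281359020 + 15230*I*sqrt(26)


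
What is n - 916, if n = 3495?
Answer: 2579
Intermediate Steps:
n - 916 = 3495 - 916 = 2579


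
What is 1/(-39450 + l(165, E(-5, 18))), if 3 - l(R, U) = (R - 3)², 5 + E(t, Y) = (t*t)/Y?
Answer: -1/65691 ≈ -1.5223e-5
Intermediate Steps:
E(t, Y) = -5 + t²/Y (E(t, Y) = -5 + (t*t)/Y = -5 + t²/Y)
l(R, U) = 3 - (-3 + R)² (l(R, U) = 3 - (R - 3)² = 3 - (-3 + R)²)
1/(-39450 + l(165, E(-5, 18))) = 1/(-39450 + (3 - (-3 + 165)²)) = 1/(-39450 + (3 - 1*162²)) = 1/(-39450 + (3 - 1*26244)) = 1/(-39450 + (3 - 26244)) = 1/(-39450 - 26241) = 1/(-65691) = -1/65691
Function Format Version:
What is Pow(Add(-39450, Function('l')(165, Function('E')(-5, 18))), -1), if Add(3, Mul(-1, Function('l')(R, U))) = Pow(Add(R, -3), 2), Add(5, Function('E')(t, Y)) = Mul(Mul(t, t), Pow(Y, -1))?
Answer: Rational(-1, 65691) ≈ -1.5223e-5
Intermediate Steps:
Function('E')(t, Y) = Add(-5, Mul(Pow(Y, -1), Pow(t, 2))) (Function('E')(t, Y) = Add(-5, Mul(Mul(t, t), Pow(Y, -1))) = Add(-5, Mul(Pow(t, 2), Pow(Y, -1))) = Add(-5, Mul(Pow(Y, -1), Pow(t, 2))))
Function('l')(R, U) = Add(3, Mul(-1, Pow(Add(-3, R), 2))) (Function('l')(R, U) = Add(3, Mul(-1, Pow(Add(R, -3), 2))) = Add(3, Mul(-1, Pow(Add(-3, R), 2))))
Pow(Add(-39450, Function('l')(165, Function('E')(-5, 18))), -1) = Pow(Add(-39450, Add(3, Mul(-1, Pow(Add(-3, 165), 2)))), -1) = Pow(Add(-39450, Add(3, Mul(-1, Pow(162, 2)))), -1) = Pow(Add(-39450, Add(3, Mul(-1, 26244))), -1) = Pow(Add(-39450, Add(3, -26244)), -1) = Pow(Add(-39450, -26241), -1) = Pow(-65691, -1) = Rational(-1, 65691)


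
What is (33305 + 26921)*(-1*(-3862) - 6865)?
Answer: -180858678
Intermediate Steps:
(33305 + 26921)*(-1*(-3862) - 6865) = 60226*(3862 - 6865) = 60226*(-3003) = -180858678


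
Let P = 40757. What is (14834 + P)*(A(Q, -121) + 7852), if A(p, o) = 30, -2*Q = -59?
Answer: 438168262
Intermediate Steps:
Q = 59/2 (Q = -1/2*(-59) = 59/2 ≈ 29.500)
(14834 + P)*(A(Q, -121) + 7852) = (14834 + 40757)*(30 + 7852) = 55591*7882 = 438168262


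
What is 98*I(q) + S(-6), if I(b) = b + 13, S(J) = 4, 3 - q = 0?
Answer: 1572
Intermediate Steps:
q = 3 (q = 3 - 1*0 = 3 + 0 = 3)
I(b) = 13 + b
98*I(q) + S(-6) = 98*(13 + 3) + 4 = 98*16 + 4 = 1568 + 4 = 1572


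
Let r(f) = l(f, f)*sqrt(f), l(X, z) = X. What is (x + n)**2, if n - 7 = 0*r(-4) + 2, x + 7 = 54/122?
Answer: 22201/3721 ≈ 5.9664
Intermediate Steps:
r(f) = f**(3/2) (r(f) = f*sqrt(f) = f**(3/2))
x = -400/61 (x = -7 + 54/122 = -7 + 54*(1/122) = -7 + 27/61 = -400/61 ≈ -6.5574)
n = 9 (n = 7 + (0*(-4)**(3/2) + 2) = 7 + (0*(-8*I) + 2) = 7 + (0 + 2) = 7 + 2 = 9)
(x + n)**2 = (-400/61 + 9)**2 = (149/61)**2 = 22201/3721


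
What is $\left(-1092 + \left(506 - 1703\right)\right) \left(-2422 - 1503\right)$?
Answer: $8984325$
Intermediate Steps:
$\left(-1092 + \left(506 - 1703\right)\right) \left(-2422 - 1503\right) = \left(-1092 - 1197\right) \left(-3925\right) = \left(-2289\right) \left(-3925\right) = 8984325$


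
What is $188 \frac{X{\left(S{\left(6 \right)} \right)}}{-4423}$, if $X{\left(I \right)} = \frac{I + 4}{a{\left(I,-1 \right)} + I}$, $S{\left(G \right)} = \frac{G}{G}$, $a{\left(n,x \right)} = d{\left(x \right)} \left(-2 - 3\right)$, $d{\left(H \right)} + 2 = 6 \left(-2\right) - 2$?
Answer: $- \frac{940}{358263} \approx -0.0026238$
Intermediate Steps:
$d{\left(H \right)} = -16$ ($d{\left(H \right)} = -2 + \left(6 \left(-2\right) - 2\right) = -2 - 14 = -16$)
$a{\left(n,x \right)} = 80$ ($a{\left(n,x \right)} = - 16 \left(-2 - 3\right) = \left(-16\right) \left(-5\right) = 80$)
$S{\left(G \right)} = 1$
$X{\left(I \right)} = \frac{4 + I}{80 + I}$ ($X{\left(I \right)} = \frac{I + 4}{80 + I} = \frac{4 + I}{80 + I}$)
$188 \frac{X{\left(S{\left(6 \right)} \right)}}{-4423} = 188 \frac{\frac{1}{80 + 1} \left(4 + 1\right)}{-4423} = 188 \cdot \frac{1}{81} \cdot 5 \left(- \frac{1}{4423}\right) = 188 \cdot \frac{5}{81} \left(- \frac{1}{4423}\right) = 188 \left(- \frac{5}{358263}\right) = - \frac{940}{358263}$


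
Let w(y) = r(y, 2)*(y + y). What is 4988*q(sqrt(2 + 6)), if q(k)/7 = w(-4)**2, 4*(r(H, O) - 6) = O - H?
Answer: 125697600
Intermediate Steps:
r(H, O) = 6 - H/4 + O/4 (r(H, O) = 6 + (O - H)/4 = 6 + (-H/4 + O/4) = 6 - H/4 + O/4)
w(y) = 2*y*(13/2 - y/4) (w(y) = (6 - y/4 + (1/4)*2)*(y + y) = (6 - y/4 + 1/2)*(2*y) = (13/2 - y/4)*(2*y) = 2*y*(13/2 - y/4))
q(k) = 25200 (q(k) = 7*((1/2)*(-4)*(26 - 1*(-4)))**2 = 7*((1/2)*(-4)*(26 + 4))**2 = 7*((1/2)*(-4)*30)**2 = 7*(-60)**2 = 7*3600 = 25200)
4988*q(sqrt(2 + 6)) = 4988*25200 = 125697600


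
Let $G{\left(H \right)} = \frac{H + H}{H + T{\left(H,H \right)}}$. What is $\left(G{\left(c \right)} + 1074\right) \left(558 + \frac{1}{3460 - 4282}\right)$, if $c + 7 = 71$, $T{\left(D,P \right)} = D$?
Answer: $\frac{493075625}{822} \approx 5.9985 \cdot 10^{5}$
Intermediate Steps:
$c = 64$ ($c = -7 + 71 = 64$)
$G{\left(H \right)} = 1$ ($G{\left(H \right)} = \frac{H + H}{H + H} = \frac{2 H}{2 H} = 2 H \frac{1}{2 H} = 1$)
$\left(G{\left(c \right)} + 1074\right) \left(558 + \frac{1}{3460 - 4282}\right) = \left(1 + 1074\right) \left(558 + \frac{1}{3460 - 4282}\right) = 1075 \left(558 + \frac{1}{-822}\right) = 1075 \left(558 - \frac{1}{822}\right) = 1075 \cdot \frac{458675}{822} = \frac{493075625}{822}$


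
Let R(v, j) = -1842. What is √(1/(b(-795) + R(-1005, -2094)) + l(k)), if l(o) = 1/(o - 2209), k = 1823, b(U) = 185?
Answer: 3*I*√145189654/639602 ≈ 0.056517*I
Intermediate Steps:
l(o) = 1/(-2209 + o)
√(1/(b(-795) + R(-1005, -2094)) + l(k)) = √(1/(185 - 1842) + 1/(-2209 + 1823)) = √(1/(-1657) + 1/(-386)) = √(-1/1657 - 1/386) = √(-2043/639602) = 3*I*√145189654/639602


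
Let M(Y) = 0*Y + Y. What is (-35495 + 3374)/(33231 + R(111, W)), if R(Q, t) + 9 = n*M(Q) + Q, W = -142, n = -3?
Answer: -10707/11000 ≈ -0.97336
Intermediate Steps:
M(Y) = Y (M(Y) = 0 + Y = Y)
R(Q, t) = -9 - 2*Q (R(Q, t) = -9 + (-3*Q + Q) = -9 - 2*Q)
(-35495 + 3374)/(33231 + R(111, W)) = (-35495 + 3374)/(33231 + (-9 - 2*111)) = -32121/(33231 + (-9 - 222)) = -32121/(33231 - 231) = -32121/33000 = -32121*1/33000 = -10707/11000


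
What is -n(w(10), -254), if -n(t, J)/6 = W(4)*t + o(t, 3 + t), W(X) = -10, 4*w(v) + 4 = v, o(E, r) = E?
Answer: -81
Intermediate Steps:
w(v) = -1 + v/4
n(t, J) = 54*t (n(t, J) = -6*(-10*t + t) = -(-54)*t = 54*t)
-n(w(10), -254) = -54*(-1 + (1/4)*10) = -54*(-1 + 5/2) = -54*3/2 = -1*81 = -81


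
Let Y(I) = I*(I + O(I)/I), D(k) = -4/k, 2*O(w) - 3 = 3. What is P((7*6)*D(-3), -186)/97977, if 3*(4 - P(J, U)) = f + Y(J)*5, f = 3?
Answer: -1426/26721 ≈ -0.053366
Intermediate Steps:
O(w) = 3 (O(w) = 3/2 + (½)*3 = 3/2 + 3/2 = 3)
Y(I) = I*(I + 3/I)
P(J, U) = -2 - 5*J²/3 (P(J, U) = 4 - (3 + (3 + J²)*5)/3 = 4 - (3 + (15 + 5*J²))/3 = 4 - (18 + 5*J²)/3 = 4 + (-6 - 5*J²/3) = -2 - 5*J²/3)
P((7*6)*D(-3), -186)/97977 = (-2 - 5*((7*6)*(-4/(-3)))²/3)/97977 = (-2 - 5*(42*(-4*(-⅓)))²/3)*(1/97977) = (-2 - 5*(42*(4/3))²/3)*(1/97977) = (-2 - 5/3*56²)*(1/97977) = (-2 - 5/3*3136)*(1/97977) = (-2 - 15680/3)*(1/97977) = -15686/3*1/97977 = -1426/26721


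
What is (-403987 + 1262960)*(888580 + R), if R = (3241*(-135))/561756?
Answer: 142923002512204495/187252 ≈ 7.6327e+11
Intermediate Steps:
R = -145845/187252 (R = -437535*1/561756 = -145845/187252 ≈ -0.77887)
(-403987 + 1262960)*(888580 + R) = (-403987 + 1262960)*(888580 - 145845/187252) = 858973*(166388236315/187252) = 142923002512204495/187252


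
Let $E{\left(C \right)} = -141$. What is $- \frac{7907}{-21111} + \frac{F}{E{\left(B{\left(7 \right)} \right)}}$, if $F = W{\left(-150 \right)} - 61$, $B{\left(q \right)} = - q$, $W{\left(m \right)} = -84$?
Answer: $\frac{463998}{330739} \approx 1.4029$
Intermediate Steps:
$F = -145$ ($F = -84 - 61 = -145$)
$- \frac{7907}{-21111} + \frac{F}{E{\left(B{\left(7 \right)} \right)}} = - \frac{7907}{-21111} - \frac{145}{-141} = \left(-7907\right) \left(- \frac{1}{21111}\right) - - \frac{145}{141} = \frac{7907}{21111} + \frac{145}{141} = \frac{463998}{330739}$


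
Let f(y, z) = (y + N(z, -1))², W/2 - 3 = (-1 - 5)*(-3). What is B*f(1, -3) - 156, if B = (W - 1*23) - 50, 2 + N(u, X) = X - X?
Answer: -187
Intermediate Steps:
N(u, X) = -2 (N(u, X) = -2 + (X - X) = -2 + 0 = -2)
W = 42 (W = 6 + 2*((-1 - 5)*(-3)) = 6 + 2*(-6*(-3)) = 6 + 2*18 = 6 + 36 = 42)
f(y, z) = (-2 + y)² (f(y, z) = (y - 2)² = (-2 + y)²)
B = -31 (B = (42 - 1*23) - 50 = (42 - 23) - 50 = 19 - 50 = -31)
B*f(1, -3) - 156 = -31*(-2 + 1)² - 156 = -31*(-1)² - 156 = -31*1 - 156 = -31 - 156 = -187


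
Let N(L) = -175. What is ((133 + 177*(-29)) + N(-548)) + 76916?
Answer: 71741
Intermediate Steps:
((133 + 177*(-29)) + N(-548)) + 76916 = ((133 + 177*(-29)) - 175) + 76916 = ((133 - 5133) - 175) + 76916 = (-5000 - 175) + 76916 = -5175 + 76916 = 71741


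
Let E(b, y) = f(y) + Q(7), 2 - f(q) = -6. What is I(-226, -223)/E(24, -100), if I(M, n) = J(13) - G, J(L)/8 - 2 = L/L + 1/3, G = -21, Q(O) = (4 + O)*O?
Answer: 143/255 ≈ 0.56078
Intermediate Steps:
f(q) = 8 (f(q) = 2 - 1*(-6) = 2 + 6 = 8)
Q(O) = O*(4 + O)
E(b, y) = 85 (E(b, y) = 8 + 7*(4 + 7) = 8 + 7*11 = 8 + 77 = 85)
J(L) = 80/3 (J(L) = 16 + 8*(L/L + 1/3) = 16 + 8*(1 + 1*(1/3)) = 16 + 8*(1 + 1/3) = 16 + 8*(4/3) = 16 + 32/3 = 80/3)
I(M, n) = 143/3 (I(M, n) = 80/3 - 1*(-21) = 80/3 + 21 = 143/3)
I(-226, -223)/E(24, -100) = (143/3)/85 = (143/3)*(1/85) = 143/255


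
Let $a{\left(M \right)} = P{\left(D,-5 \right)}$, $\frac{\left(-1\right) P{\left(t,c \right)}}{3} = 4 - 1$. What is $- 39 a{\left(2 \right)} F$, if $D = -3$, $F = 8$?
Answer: $2808$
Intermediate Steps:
$P{\left(t,c \right)} = -9$ ($P{\left(t,c \right)} = - 3 \left(4 - 1\right) = \left(-3\right) 3 = -9$)
$a{\left(M \right)} = -9$
$- 39 a{\left(2 \right)} F = \left(-39\right) \left(-9\right) 8 = 351 \cdot 8 = 2808$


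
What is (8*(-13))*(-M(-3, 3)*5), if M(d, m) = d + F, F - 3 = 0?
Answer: 0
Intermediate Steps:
F = 3 (F = 3 + 0 = 3)
M(d, m) = 3 + d (M(d, m) = d + 3 = 3 + d)
(8*(-13))*(-M(-3, 3)*5) = (8*(-13))*(-(3 - 3)*5) = -104*(-1*0)*5 = -0*5 = -104*0 = 0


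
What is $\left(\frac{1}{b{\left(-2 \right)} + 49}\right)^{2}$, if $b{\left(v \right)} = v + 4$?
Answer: $\frac{1}{2601} \approx 0.00038447$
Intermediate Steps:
$b{\left(v \right)} = 4 + v$
$\left(\frac{1}{b{\left(-2 \right)} + 49}\right)^{2} = \left(\frac{1}{\left(4 - 2\right) + 49}\right)^{2} = \left(\frac{1}{2 + 49}\right)^{2} = \left(\frac{1}{51}\right)^{2} = \frac{1}{2601}$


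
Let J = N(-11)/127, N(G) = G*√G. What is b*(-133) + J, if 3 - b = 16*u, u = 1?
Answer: 1729 - 11*I*√11/127 ≈ 1729.0 - 0.28727*I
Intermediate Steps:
N(G) = G^(3/2)
b = -13 (b = 3 - 16 = -13)
J = -11*I*√11/127 (J = (-11)^(3/2)/127 = -11*I*√11*(1/127) = -11*I*√11/127 ≈ -0.28727*I)
b*(-133) + J = -13*(-133) - 11*I*√11/127 = 1729 - 11*I*√11/127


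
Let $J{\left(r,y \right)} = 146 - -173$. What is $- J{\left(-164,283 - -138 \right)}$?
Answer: $-319$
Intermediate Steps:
$J{\left(r,y \right)} = 319$ ($J{\left(r,y \right)} = 146 + 173 = 319$)
$- J{\left(-164,283 - -138 \right)} = \left(-1\right) 319 = -319$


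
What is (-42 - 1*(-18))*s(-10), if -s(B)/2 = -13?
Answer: -624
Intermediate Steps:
s(B) = 26 (s(B) = -2*(-13) = 26)
(-42 - 1*(-18))*s(-10) = (-42 - 1*(-18))*26 = (-42 + 18)*26 = -24*26 = -624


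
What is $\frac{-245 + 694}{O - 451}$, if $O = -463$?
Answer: $- \frac{449}{914} \approx -0.49125$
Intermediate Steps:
$\frac{-245 + 694}{O - 451} = \frac{-245 + 694}{-463 - 451} = \frac{449}{-914} = 449 \left(- \frac{1}{914}\right) = - \frac{449}{914}$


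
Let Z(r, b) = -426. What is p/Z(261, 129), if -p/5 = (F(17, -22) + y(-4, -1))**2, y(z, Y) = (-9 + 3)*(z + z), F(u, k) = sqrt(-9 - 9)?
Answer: 1905/71 + 240*I*sqrt(2)/71 ≈ 26.831 + 4.7804*I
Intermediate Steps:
F(u, k) = 3*I*sqrt(2) (F(u, k) = sqrt(-18) = 3*I*sqrt(2))
y(z, Y) = -12*z
p = -5*(48 + 3*I*sqrt(2))**2 (p = -5*(3*I*sqrt(2) - 12*(-4))**2 = -5*(3*I*sqrt(2) + 48)**2 = -5*(48 + 3*I*sqrt(2))**2 ≈ -11430.0 - 2036.5*I)
p/Z(261, 129) = (-11430 - 1440*I*sqrt(2))/(-426) = (-11430 - 1440*I*sqrt(2))*(-1/426) = 1905/71 + 240*I*sqrt(2)/71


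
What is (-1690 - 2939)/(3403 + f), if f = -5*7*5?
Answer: -1543/1076 ≈ -1.4340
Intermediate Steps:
f = -175 (f = -35*5 = -175)
(-1690 - 2939)/(3403 + f) = (-1690 - 2939)/(3403 - 175) = -4629/3228 = -4629*1/3228 = -1543/1076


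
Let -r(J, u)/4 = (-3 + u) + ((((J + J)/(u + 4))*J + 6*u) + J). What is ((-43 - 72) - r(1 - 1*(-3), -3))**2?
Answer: 4489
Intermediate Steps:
r(J, u) = 12 - 28*u - 4*J - 8*J**2/(4 + u) (r(J, u) = -4*((-3 + u) + ((((J + J)/(u + 4))*J + 6*u) + J)) = -4*((-3 + u) + ((((2*J)/(4 + u))*J + 6*u) + J)) = -4*((-3 + u) + (((2*J/(4 + u))*J + 6*u) + J)) = -4*((-3 + u) + ((2*J**2/(4 + u) + 6*u) + J)) = -4*((-3 + u) + ((6*u + 2*J**2/(4 + u)) + J)) = -4*((-3 + u) + (J + 6*u + 2*J**2/(4 + u))) = -4*(-3 + J + 7*u + 2*J**2/(4 + u)) = 12 - 28*u - 4*J - 8*J**2/(4 + u))
((-43 - 72) - r(1 - 1*(-3), -3))**2 = ((-43 - 72) - 4*(12 - 25*(-3) - 7*(-3)**2 - 4*(1 - 1*(-3)) - 2*(1 - 1*(-3))**2 - 1*(1 - 1*(-3))*(-3))/(4 - 3))**2 = (-115 - 4*(12 + 75 - 7*9 - 4*(1 + 3) - 2*(1 + 3)**2 - 1*(1 + 3)*(-3))/1)**2 = (-115 - 4*(12 + 75 - 63 - 4*4 - 2*4**2 - 1*4*(-3)))**2 = (-115 - 4*(12 + 75 - 63 - 16 - 2*16 + 12))**2 = (-115 - 4*(12 + 75 - 63 - 16 - 32 + 12))**2 = (-115 - 4*(-12))**2 = (-115 - 1*(-48))**2 = (-115 + 48)**2 = (-67)**2 = 4489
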